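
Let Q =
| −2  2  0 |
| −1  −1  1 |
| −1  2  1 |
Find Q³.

[[0, 14, −4], [−5, 3, 1], [1, 6, 1]]

Q² = [[2, −6, 2], [2, 1, 0], [−1, −2, 3]]
Q³ = [[0, 14, −4], [−5, 3, 1], [1, 6, 1]]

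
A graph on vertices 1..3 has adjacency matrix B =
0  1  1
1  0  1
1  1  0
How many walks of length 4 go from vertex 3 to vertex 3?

The number of length-4 walks from vertex 3 to vertex 3 is entry (3,3) of B⁴, where B is the adjacency matrix.
B² = [[2, 1, 1], [1, 2, 1], [1, 1, 2]]
B³ = [[2, 3, 3], [3, 2, 3], [3, 3, 2]]
B⁴ = [[6, 5, 5], [5, 6, 5], [5, 5, 6]]

6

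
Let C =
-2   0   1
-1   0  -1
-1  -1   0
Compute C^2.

[[3, -1, -2], [3, 1, -1], [3, 0, 0]]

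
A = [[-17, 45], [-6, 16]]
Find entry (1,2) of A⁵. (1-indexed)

495

tr A = -1 and det A = -2, so the characteristic polynomial is λ² − (-1)λ + (-2) with roots 1 and -2.
Eigenvectors give P = [[-5, 3], [-2, 1]] with P⁻¹ = [[1, -3], [2, -5]], and A = P·diag(1, -2)·P⁻¹.
Then A⁵ = P·diag(1, -32)·P⁻¹ = [[-5, -96], [-2, -32]] · [[1, -3], [2, -5]] = [[-197, 495], [-66, 166]].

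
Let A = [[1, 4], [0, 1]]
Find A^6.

[[1, 24], [0, 1]]

A = I + N where N = [[0, 4], [0, 0]] is strictly upper-triangular, so N^2 = 0.
(I + N)^6 = I + 6·N = [[1, 24], [0, 1]].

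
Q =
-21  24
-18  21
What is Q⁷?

tr Q = 0 and det Q = -9, so the characteristic polynomial is λ² − (0)λ + (-9) with roots -3 and 3.
Eigenvectors give P = [[4, -1], [3, -1]] with P⁻¹ = [[1, -1], [3, -4]], and Q = P·diag(-3, 3)·P⁻¹.
Then Q⁷ = P·diag(-2187, 2187)·P⁻¹ = [[-8748, -2187], [-6561, -2187]] · [[1, -1], [3, -4]] = [[-15309, 17496], [-13122, 15309]].

[[-15309, 17496], [-13122, 15309]]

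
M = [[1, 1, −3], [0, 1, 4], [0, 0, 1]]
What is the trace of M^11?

M = I + N where N = [[0, 1, −3], [0, 0, 4], [0, 0, 0]] is strictly upper-triangular, so N^3 = 0.
(I + N)^11 = I + 11·N + 55·N^2 = [[1, 11, 187], [0, 1, 44], [0, 0, 1]].

3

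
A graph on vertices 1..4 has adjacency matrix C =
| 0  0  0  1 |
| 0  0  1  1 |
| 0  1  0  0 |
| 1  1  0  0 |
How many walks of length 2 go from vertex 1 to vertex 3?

The number of length-2 walks from vertex 1 to vertex 3 is entry (1,3) of C^2, where C is the adjacency matrix.
C^2 = [[1, 1, 0, 0], [1, 2, 0, 0], [0, 0, 1, 1], [0, 0, 1, 2]]

0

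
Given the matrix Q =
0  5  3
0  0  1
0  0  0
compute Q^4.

[[0, 0, 0], [0, 0, 0], [0, 0, 0]]

Q is strictly triangular, hence nilpotent: Q^3 = 0, so Q^4 = 0.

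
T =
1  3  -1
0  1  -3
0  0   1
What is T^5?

[[1, 15, -95], [0, 1, -15], [0, 0, 1]]

T = I + N where N = [[0, 3, -1], [0, 0, -3], [0, 0, 0]] is strictly upper-triangular, so N^3 = 0.
(I + N)^5 = I + 5·N + 10·N^2 = [[1, 15, -95], [0, 1, -15], [0, 0, 1]].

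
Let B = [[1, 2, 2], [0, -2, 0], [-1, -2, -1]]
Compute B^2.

[[-1, -6, 0], [0, 4, 0], [0, 4, -1]]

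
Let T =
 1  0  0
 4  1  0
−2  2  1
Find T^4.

[[1, 0, 0], [16, 1, 0], [40, 8, 1]]

T = I + N where N = [[0, 0, 0], [4, 0, 0], [−2, 2, 0]] is strictly lower-triangular, so N^3 = 0.
(I + N)^4 = I + 4·N + 6·N^2 = [[1, 0, 0], [16, 1, 0], [40, 8, 1]].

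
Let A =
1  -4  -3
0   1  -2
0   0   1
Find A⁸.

A = I + N where N = [[0, -4, -3], [0, 0, -2], [0, 0, 0]] is strictly upper-triangular, so N³ = 0.
(I + N)⁸ = I + 8·N + 28·N² = [[1, -32, 200], [0, 1, -16], [0, 0, 1]].

[[1, -32, 200], [0, 1, -16], [0, 0, 1]]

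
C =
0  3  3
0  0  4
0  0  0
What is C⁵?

C is strictly triangular, hence nilpotent: C³ = 0, so C⁵ = 0.

[[0, 0, 0], [0, 0, 0], [0, 0, 0]]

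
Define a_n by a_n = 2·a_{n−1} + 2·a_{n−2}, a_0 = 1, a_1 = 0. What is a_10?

With companion matrix M = [[2, 2], [1, 0]], [a_n, a_{n−1}]ᵀ = M·[a_{n−1}, a_{n−2}]ᵀ, so [a_10, a_9]ᵀ = M^9·[a_1, a_0]ᵀ.
M^9 = [[6688, 4896], [2448, 1792]], giving [a_10, a_9]ᵀ = [[4896], [1792]].

4896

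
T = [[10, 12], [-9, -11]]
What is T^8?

tr T = -1 and det T = -2, so the characteristic polynomial is λ² − (-1)λ + (-2) with roots -2 and 1.
Eigenvectors give P = [[-1, 4], [1, -3]] with P⁻¹ = [[3, 4], [1, 1]], and T = P·diag(-2, 1)·P⁻¹.
Then T^8 = P·diag(256, 1)·P⁻¹ = [[-256, 4], [256, -3]] · [[3, 4], [1, 1]] = [[-764, -1020], [765, 1021]].

[[-764, -1020], [765, 1021]]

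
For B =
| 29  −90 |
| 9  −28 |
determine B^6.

tr B = 1 and det B = −2, so the characteristic polynomial is λ² − (1)λ + (−2) with roots 2 and −1.
Eigenvectors give P = [[10, 3], [3, 1]] with P⁻¹ = [[1, −3], [−3, 10]], and B = P·diag(2, −1)·P⁻¹.
Then B^6 = P·diag(64, 1)·P⁻¹ = [[640, 3], [192, 1]] · [[1, −3], [−3, 10]] = [[631, −1890], [189, −566]].

[[631, −1890], [189, −566]]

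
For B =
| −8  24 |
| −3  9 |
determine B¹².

B² = B (a projection; rank 1, trace 1), so B¹² = B.

[[−8, 24], [−3, 9]]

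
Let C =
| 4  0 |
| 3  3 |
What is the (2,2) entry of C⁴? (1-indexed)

81

C² = [[16, 0], [21, 9]]
C³ = [[64, 0], [111, 27]]
C⁴ = [[256, 0], [525, 81]]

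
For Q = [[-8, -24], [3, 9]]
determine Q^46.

Q² = Q (a projection; rank 1, trace 1), so Q^46 = Q.

[[-8, -24], [3, 9]]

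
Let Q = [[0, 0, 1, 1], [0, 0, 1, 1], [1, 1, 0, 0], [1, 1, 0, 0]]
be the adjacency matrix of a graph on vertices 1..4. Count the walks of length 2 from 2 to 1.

2

The number of length-2 walks from vertex 2 to vertex 1 is entry (2,1) of Q^2, where Q is the adjacency matrix.
Q^2 = [[2, 2, 0, 0], [2, 2, 0, 0], [0, 0, 2, 2], [0, 0, 2, 2]]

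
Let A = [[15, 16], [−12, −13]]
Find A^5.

tr A = 2 and det A = −3, so the characteristic polynomial is λ² − (2)λ + (−3) with roots −1 and 3.
Eigenvectors give P = [[1, 4], [−1, −3]] with P⁻¹ = [[−3, −4], [1, 1]], and A = P·diag(−1, 3)·P⁻¹.
Then A^5 = P·diag(−1, 243)·P⁻¹ = [[−1, 972], [1, −729]] · [[−3, −4], [1, 1]] = [[975, 976], [−732, −733]].

[[975, 976], [−732, −733]]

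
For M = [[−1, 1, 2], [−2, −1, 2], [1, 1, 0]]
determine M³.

[[−1, 1, 2], [−14, −1, 14], [7, 1, −6]]

M² = [[1, 0, 0], [6, 1, −6], [−3, 0, 4]]
M³ = [[−1, 1, 2], [−14, −1, 14], [7, 1, −6]]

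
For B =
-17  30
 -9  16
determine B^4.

[[91, -150], [45, -74]]

tr B = -1 and det B = -2, so the characteristic polynomial is λ² − (-1)λ + (-2) with roots 1 and -2.
Eigenvectors give P = [[-5, 2], [-3, 1]] with P⁻¹ = [[1, -2], [3, -5]], and B = P·diag(1, -2)·P⁻¹.
Then B^4 = P·diag(1, 16)·P⁻¹ = [[-5, 32], [-3, 16]] · [[1, -2], [3, -5]] = [[91, -150], [45, -74]].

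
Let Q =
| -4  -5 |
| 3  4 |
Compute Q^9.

[[-4, -5], [3, 4]]

Q² = I (check: tr Q = 0 and det Q = -1), so Q^9 = Q since 9 is odd.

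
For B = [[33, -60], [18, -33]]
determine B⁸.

tr B = 0 and det B = -9, so the characteristic polynomial is λ² − (0)λ + (-9) with roots -3 and 3.
Eigenvectors give P = [[-5, 2], [-3, 1]] with P⁻¹ = [[1, -2], [3, -5]], and B = P·diag(-3, 3)·P⁻¹.
Then B⁸ = P·diag(6561, 6561)·P⁻¹ = [[-32805, 13122], [-19683, 6561]] · [[1, -2], [3, -5]] = [[6561, 0], [0, 6561]].

[[6561, 0], [0, 6561]]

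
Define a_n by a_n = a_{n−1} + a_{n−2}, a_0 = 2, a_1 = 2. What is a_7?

With companion matrix M = [[1, 1], [1, 0]], [a_n, a_{n−1}]ᵀ = M·[a_{n−1}, a_{n−2}]ᵀ, so [a_7, a_6]ᵀ = M⁶·[a_1, a_0]ᵀ.
M⁶ = [[13, 8], [8, 5]], giving [a_7, a_6]ᵀ = [[42], [26]].

42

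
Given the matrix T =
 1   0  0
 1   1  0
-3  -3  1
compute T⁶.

T = I + N where N = [[0, 0, 0], [1, 0, 0], [-3, -3, 0]] is strictly lower-triangular, so N³ = 0.
(I + N)⁶ = I + 6·N + 15·N² = [[1, 0, 0], [6, 1, 0], [-63, -18, 1]].

[[1, 0, 0], [6, 1, 0], [-63, -18, 1]]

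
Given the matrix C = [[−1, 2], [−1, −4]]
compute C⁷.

[[1931, 4118], [−2059, −4246]]

tr C = −5 and det C = 6, so the characteristic polynomial is λ² − (−5)λ + (6) with roots −2 and −3.
Eigenvectors give P = [[−2, −1], [1, 1]] with P⁻¹ = [[−1, −1], [1, 2]], and C = P·diag(−2, −3)·P⁻¹.
Then C⁷ = P·diag(−128, −2187)·P⁻¹ = [[256, 2187], [−128, −2187]] · [[−1, −1], [1, 2]] = [[1931, 4118], [−2059, −4246]].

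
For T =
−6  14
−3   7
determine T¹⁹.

[[−6, 14], [−3, 7]]

T² = T (a projection; rank 1, trace 1), so T¹⁹ = T.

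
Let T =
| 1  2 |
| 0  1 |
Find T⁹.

[[1, 18], [0, 1]]

T = I + N where N = [[0, 2], [0, 0]] is strictly upper-triangular, so N² = 0.
(I + N)⁹ = I + 9·N = [[1, 18], [0, 1]].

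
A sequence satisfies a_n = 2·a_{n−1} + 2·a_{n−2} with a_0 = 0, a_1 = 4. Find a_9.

9792

With companion matrix B = [[2, 2], [1, 0]], [a_n, a_{n−1}]ᵀ = B·[a_{n−1}, a_{n−2}]ᵀ, so [a_9, a_8]ᵀ = B⁸·[a_1, a_0]ᵀ.
B⁸ = [[2448, 1792], [896, 656]], giving [a_9, a_8]ᵀ = [[9792], [3584]].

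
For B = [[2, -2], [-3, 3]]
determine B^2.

[[10, -10], [-15, 15]]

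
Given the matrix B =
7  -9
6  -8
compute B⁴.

[[-29, 45], [-30, 46]]

tr B = -1 and det B = -2, so the characteristic polynomial is λ² − (-1)λ + (-2) with roots -2 and 1.
Eigenvectors give P = [[1, 3], [1, 2]] with P⁻¹ = [[-2, 3], [1, -1]], and B = P·diag(-2, 1)·P⁻¹.
Then B⁴ = P·diag(16, 1)·P⁻¹ = [[16, 3], [16, 2]] · [[-2, 3], [1, -1]] = [[-29, 45], [-30, 46]].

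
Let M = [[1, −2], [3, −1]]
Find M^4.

[[25, 0], [0, 25]]

M^2 = [[−5, 0], [0, −5]]
M^3 = [[−5, 10], [−15, 5]]
M^4 = [[25, 0], [0, 25]]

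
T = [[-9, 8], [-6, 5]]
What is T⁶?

[[2913, -2912], [2184, -2183]]

tr T = -4 and det T = 3, so the characteristic polynomial is λ² − (-4)λ + (3) with roots -1 and -3.
Eigenvectors give P = [[1, 4], [1, 3]] with P⁻¹ = [[-3, 4], [1, -1]], and T = P·diag(-1, -3)·P⁻¹.
Then T⁶ = P·diag(1, 729)·P⁻¹ = [[1, 2916], [1, 2187]] · [[-3, 4], [1, -1]] = [[2913, -2912], [2184, -2183]].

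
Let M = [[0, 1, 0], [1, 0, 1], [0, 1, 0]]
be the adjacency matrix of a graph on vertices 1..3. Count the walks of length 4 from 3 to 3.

2

The number of length-4 walks from vertex 3 to vertex 3 is entry (3,3) of M⁴, where M is the adjacency matrix.
M² = [[1, 0, 1], [0, 2, 0], [1, 0, 1]]
M³ = [[0, 2, 0], [2, 0, 2], [0, 2, 0]]
M⁴ = [[2, 0, 2], [0, 4, 0], [2, 0, 2]]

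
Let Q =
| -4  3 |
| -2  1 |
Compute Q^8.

[[766, -765], [510, -509]]

tr Q = -3 and det Q = 2, so the characteristic polynomial is λ² − (-3)λ + (2) with roots -1 and -2.
Eigenvectors give P = [[-1, 3], [-1, 2]] with P⁻¹ = [[2, -3], [1, -1]], and Q = P·diag(-1, -2)·P⁻¹.
Then Q^8 = P·diag(1, 256)·P⁻¹ = [[-1, 768], [-1, 512]] · [[2, -3], [1, -1]] = [[766, -765], [510, -509]].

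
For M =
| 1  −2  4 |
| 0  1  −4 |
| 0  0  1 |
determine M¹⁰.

M = I + N where N = [[0, −2, 4], [0, 0, −4], [0, 0, 0]] is strictly upper-triangular, so N³ = 0.
(I + N)¹⁰ = I + 10·N + 45·N² = [[1, −20, 400], [0, 1, −40], [0, 0, 1]].

[[1, −20, 400], [0, 1, −40], [0, 0, 1]]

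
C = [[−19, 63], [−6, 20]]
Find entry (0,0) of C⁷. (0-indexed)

−775

tr C = 1 and det C = −2, so the characteristic polynomial is λ² − (1)λ + (−2) with roots 2 and −1.
Eigenvectors give P = [[−3, −7], [−1, −2]] with P⁻¹ = [[2, −7], [−1, 3]], and C = P·diag(2, −1)·P⁻¹.
Then C⁷ = P·diag(128, −1)·P⁻¹ = [[−384, 7], [−128, 2]] · [[2, −7], [−1, 3]] = [[−775, 2709], [−258, 902]].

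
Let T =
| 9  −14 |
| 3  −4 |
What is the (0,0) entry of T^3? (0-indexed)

141

tr T = 5 and det T = 6, so the characteristic polynomial is λ² − (5)λ + (6) with roots 2 and 3.
Eigenvectors give P = [[−2, 7], [−1, 3]] with P⁻¹ = [[3, −7], [1, −2]], and T = P·diag(2, 3)·P⁻¹.
Then T^3 = P·diag(8, 27)·P⁻¹ = [[−16, 189], [−8, 81]] · [[3, −7], [1, −2]] = [[141, −266], [57, −106]].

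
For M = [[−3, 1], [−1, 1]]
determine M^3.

M^2 = [[8, −2], [2, 0]]
M^3 = [[−22, 6], [−6, 2]]

[[−22, 6], [−6, 2]]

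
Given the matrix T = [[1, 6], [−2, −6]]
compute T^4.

tr T = −5 and det T = 6, so the characteristic polynomial is λ² − (−5)λ + (6) with roots −2 and −3.
Eigenvectors give P = [[2, 3], [−1, −2]] with P⁻¹ = [[2, 3], [−1, −2]], and T = P·diag(−2, −3)·P⁻¹.
Then T^4 = P·diag(16, 81)·P⁻¹ = [[32, 243], [−16, −162]] · [[2, 3], [−1, −2]] = [[−179, −390], [130, 276]].

[[−179, −390], [130, 276]]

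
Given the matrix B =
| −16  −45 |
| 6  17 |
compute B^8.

tr B = 1 and det B = −2, so the characteristic polynomial is λ² − (1)λ + (−2) with roots 2 and −1.
Eigenvectors give P = [[−5, −3], [2, 1]] with P⁻¹ = [[1, 3], [−2, −5]], and B = P·diag(2, −1)·P⁻¹.
Then B^8 = P·diag(256, 1)·P⁻¹ = [[−1280, −3], [512, 1]] · [[1, 3], [−2, −5]] = [[−1274, −3825], [510, 1531]].

[[−1274, −3825], [510, 1531]]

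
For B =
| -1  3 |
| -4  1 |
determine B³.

[[11, -33], [44, -11]]

B² = [[-11, 0], [0, -11]]
B³ = [[11, -33], [44, -11]]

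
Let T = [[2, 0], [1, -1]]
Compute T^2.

[[4, 0], [1, 1]]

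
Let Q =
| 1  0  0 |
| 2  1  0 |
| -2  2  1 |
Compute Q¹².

Q = I + N where N = [[0, 0, 0], [2, 0, 0], [-2, 2, 0]] is strictly lower-triangular, so N³ = 0.
(I + N)¹² = I + 12·N + 66·N² = [[1, 0, 0], [24, 1, 0], [240, 24, 1]].

[[1, 0, 0], [24, 1, 0], [240, 24, 1]]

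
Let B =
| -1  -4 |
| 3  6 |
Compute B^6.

tr B = 5 and det B = 6, so the characteristic polynomial is λ² − (5)λ + (6) with roots 3 and 2.
Eigenvectors give P = [[-1, 4], [1, -3]] with P⁻¹ = [[3, 4], [1, 1]], and B = P·diag(3, 2)·P⁻¹.
Then B^6 = P·diag(729, 64)·P⁻¹ = [[-729, 256], [729, -192]] · [[3, 4], [1, 1]] = [[-1931, -2660], [1995, 2724]].

[[-1931, -2660], [1995, 2724]]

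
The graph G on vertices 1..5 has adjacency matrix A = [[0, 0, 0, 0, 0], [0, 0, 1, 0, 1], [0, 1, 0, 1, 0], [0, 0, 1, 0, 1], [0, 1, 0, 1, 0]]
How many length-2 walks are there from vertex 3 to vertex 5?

The number of length-2 walks from vertex 3 to vertex 5 is entry (3,5) of A^2, where A is the adjacency matrix.
A^2 = [[0, 0, 0, 0, 0], [0, 2, 0, 2, 0], [0, 0, 2, 0, 2], [0, 2, 0, 2, 0], [0, 0, 2, 0, 2]]

2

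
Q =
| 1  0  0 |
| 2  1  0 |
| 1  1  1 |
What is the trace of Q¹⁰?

3

Q = I + N where N = [[0, 0, 0], [2, 0, 0], [1, 1, 0]] is strictly lower-triangular, so N³ = 0.
(I + N)¹⁰ = I + 10·N + 45·N² = [[1, 0, 0], [20, 1, 0], [100, 10, 1]].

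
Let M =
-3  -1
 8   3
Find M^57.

[[-3, -1], [8, 3]]

M² = I (check: tr M = 0 and det M = -1), so M^57 = M since 57 is odd.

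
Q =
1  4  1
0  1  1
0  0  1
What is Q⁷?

[[1, 28, 91], [0, 1, 7], [0, 0, 1]]

Q = I + N where N = [[0, 4, 1], [0, 0, 1], [0, 0, 0]] is strictly upper-triangular, so N³ = 0.
(I + N)⁷ = I + 7·N + 21·N² = [[1, 28, 91], [0, 1, 7], [0, 0, 1]].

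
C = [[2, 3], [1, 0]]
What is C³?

[[20, 21], [7, 6]]

C² = [[7, 6], [2, 3]]
C³ = [[20, 21], [7, 6]]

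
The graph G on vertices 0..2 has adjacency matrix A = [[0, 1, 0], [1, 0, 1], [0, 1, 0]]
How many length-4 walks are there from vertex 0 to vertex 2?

The number of length-4 walks from vertex 0 to vertex 2 is entry (0,2) of A^4, where A is the adjacency matrix.
A^2 = [[1, 0, 1], [0, 2, 0], [1, 0, 1]]
A^3 = [[0, 2, 0], [2, 0, 2], [0, 2, 0]]
A^4 = [[2, 0, 2], [0, 4, 0], [2, 0, 2]]

2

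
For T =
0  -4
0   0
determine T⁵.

[[0, 0], [0, 0]]

T is strictly triangular, hence nilpotent: T² = 0, so T⁵ = 0.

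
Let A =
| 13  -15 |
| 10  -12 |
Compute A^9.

tr A = 1 and det A = -6, so the characteristic polynomial is λ² − (1)λ + (-6) with roots 3 and -2.
Eigenvectors give P = [[3, 1], [2, 1]] with P⁻¹ = [[1, -1], [-2, 3]], and A = P·diag(3, -2)·P⁻¹.
Then A^9 = P·diag(19683, -512)·P⁻¹ = [[59049, -512], [39366, -512]] · [[1, -1], [-2, 3]] = [[60073, -60585], [40390, -40902]].

[[60073, -60585], [40390, -40902]]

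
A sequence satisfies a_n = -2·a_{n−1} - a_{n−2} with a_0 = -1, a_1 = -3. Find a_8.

With companion matrix T = [[-2, -1], [1, 0]], [a_n, a_{n−1}]ᵀ = T·[a_{n−1}, a_{n−2}]ᵀ, so [a_8, a_7]ᵀ = T⁷·[a_1, a_0]ᵀ.
T⁷ = [[-8, -7], [7, 6]], giving [a_8, a_7]ᵀ = [[31], [-27]].

31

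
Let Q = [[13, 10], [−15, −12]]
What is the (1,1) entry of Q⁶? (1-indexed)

tr Q = 1 and det Q = −6, so the characteristic polynomial is λ² − (1)λ + (−6) with roots 3 and −2.
Eigenvectors give P = [[−1, −2], [1, 3]] with P⁻¹ = [[−3, −2], [1, 1]], and Q = P·diag(3, −2)·P⁻¹.
Then Q⁶ = P·diag(729, 64)·P⁻¹ = [[−729, −128], [729, 192]] · [[−3, −2], [1, 1]] = [[2059, 1330], [−1995, −1266]].

2059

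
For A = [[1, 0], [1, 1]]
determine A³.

[[1, 0], [3, 1]]

A = I + N where N = [[0, 0], [1, 0]] is strictly lower-triangular, so N² = 0.
(I + N)³ = I + 3·N = [[1, 0], [3, 1]].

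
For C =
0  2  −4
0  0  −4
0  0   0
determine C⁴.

C is strictly triangular, hence nilpotent: C³ = 0, so C⁴ = 0.

[[0, 0, 0], [0, 0, 0], [0, 0, 0]]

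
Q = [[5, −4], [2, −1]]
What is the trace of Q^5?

tr Q = 4 and det Q = 3, so the characteristic polynomial is λ² − (4)λ + (3) with roots 1 and 3.
Eigenvectors give P = [[1, −2], [1, −1]] with P⁻¹ = [[−1, 2], [−1, 1]], and Q = P·diag(1, 3)·P⁻¹.
Then Q^5 = P·diag(1, 243)·P⁻¹ = [[1, −486], [1, −243]] · [[−1, 2], [−1, 1]] = [[485, −484], [242, −241]].

244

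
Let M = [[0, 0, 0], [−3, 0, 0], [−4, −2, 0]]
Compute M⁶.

[[0, 0, 0], [0, 0, 0], [0, 0, 0]]

M is strictly triangular, hence nilpotent: M³ = 0, so M⁶ = 0.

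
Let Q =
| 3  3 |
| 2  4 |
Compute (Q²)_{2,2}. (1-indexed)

22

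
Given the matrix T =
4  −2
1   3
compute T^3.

[[42, −70], [35, 7]]

T^2 = [[14, −14], [7, 7]]
T^3 = [[42, −70], [35, 7]]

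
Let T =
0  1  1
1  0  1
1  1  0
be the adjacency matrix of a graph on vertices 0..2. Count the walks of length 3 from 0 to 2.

The number of length-3 walks from vertex 0 to vertex 2 is entry (0,2) of T³, where T is the adjacency matrix.
T² = [[2, 1, 1], [1, 2, 1], [1, 1, 2]]
T³ = [[2, 3, 3], [3, 2, 3], [3, 3, 2]]

3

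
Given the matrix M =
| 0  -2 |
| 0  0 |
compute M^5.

M is strictly triangular, hence nilpotent: M^2 = 0, so M^5 = 0.

[[0, 0], [0, 0]]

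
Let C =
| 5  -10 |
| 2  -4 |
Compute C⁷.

C² = C (a projection; rank 1, trace 1), so C⁷ = C.

[[5, -10], [2, -4]]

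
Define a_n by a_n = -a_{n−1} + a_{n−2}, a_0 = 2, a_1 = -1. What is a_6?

18

With companion matrix A = [[-1, 1], [1, 0]], [a_n, a_{n−1}]ᵀ = A·[a_{n−1}, a_{n−2}]ᵀ, so [a_6, a_5]ᵀ = A^5·[a_1, a_0]ᵀ.
A^5 = [[-8, 5], [5, -3]], giving [a_6, a_5]ᵀ = [[18], [-11]].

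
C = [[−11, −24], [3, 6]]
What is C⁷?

[[−18659, −49416], [6177, 16344]]

tr C = −5 and det C = 6, so the characteristic polynomial is λ² − (−5)λ + (6) with roots −3 and −2.
Eigenvectors give P = [[3, −8], [−1, 3]] with P⁻¹ = [[3, 8], [1, 3]], and C = P·diag(−3, −2)·P⁻¹.
Then C⁷ = P·diag(−2187, −128)·P⁻¹ = [[−6561, 1024], [2187, −384]] · [[3, 8], [1, 3]] = [[−18659, −49416], [6177, 16344]].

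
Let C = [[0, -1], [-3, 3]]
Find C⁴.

C² = [[3, -3], [-9, 12]]
C³ = [[9, -12], [-36, 45]]
C⁴ = [[36, -45], [-135, 171]]

[[36, -45], [-135, 171]]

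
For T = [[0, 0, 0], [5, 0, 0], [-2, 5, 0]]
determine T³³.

T is strictly triangular, hence nilpotent: T³ = 0, so T³³ = 0.

[[0, 0, 0], [0, 0, 0], [0, 0, 0]]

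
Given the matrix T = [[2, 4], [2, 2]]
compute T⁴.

[[272, 384], [192, 272]]

T² = [[12, 16], [8, 12]]
T³ = [[56, 80], [40, 56]]
T⁴ = [[272, 384], [192, 272]]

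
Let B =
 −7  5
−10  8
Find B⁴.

[[−49, 65], [−130, 146]]

tr B = 1 and det B = −6, so the characteristic polynomial is λ² − (1)λ + (−6) with roots −2 and 3.
Eigenvectors give P = [[1, −1], [1, −2]] with P⁻¹ = [[2, −1], [1, −1]], and B = P·diag(−2, 3)·P⁻¹.
Then B⁴ = P·diag(16, 81)·P⁻¹ = [[16, −81], [16, −162]] · [[2, −1], [1, −1]] = [[−49, 65], [−130, 146]].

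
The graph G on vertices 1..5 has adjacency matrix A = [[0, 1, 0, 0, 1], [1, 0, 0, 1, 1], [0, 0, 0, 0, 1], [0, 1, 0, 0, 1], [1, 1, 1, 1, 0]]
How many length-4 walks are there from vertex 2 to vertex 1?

10

The number of length-4 walks from vertex 2 to vertex 1 is entry (2,1) of A⁴, where A is the adjacency matrix.
A² = [[2, 1, 1, 2, 1], [1, 3, 1, 1, 2], [1, 1, 1, 1, 0], [2, 1, 1, 2, 1], [1, 2, 0, 1, 4]]
A³ = [[2, 5, 1, 2, 6], [5, 4, 2, 5, 6], [1, 2, 0, 1, 4], [2, 5, 1, 2, 6], [6, 6, 4, 6, 4]]
A⁴ = [[11, 10, 6, 11, 10], [10, 16, 6, 10, 16], [6, 6, 4, 6, 4], [11, 10, 6, 11, 10], [10, 16, 4, 10, 22]]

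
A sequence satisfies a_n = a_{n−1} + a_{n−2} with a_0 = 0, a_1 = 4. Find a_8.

With companion matrix C = [[1, 1], [1, 0]], [a_n, a_{n−1}]ᵀ = C·[a_{n−1}, a_{n−2}]ᵀ, so [a_8, a_7]ᵀ = C^7·[a_1, a_0]ᵀ.
C^7 = [[21, 13], [13, 8]], giving [a_8, a_7]ᵀ = [[84], [52]].

84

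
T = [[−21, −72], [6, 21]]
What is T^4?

[[81, 0], [0, 81]]

tr T = 0 and det T = −9, so the characteristic polynomial is λ² − (0)λ + (−9) with roots 3 and −3.
Eigenvectors give P = [[−3, 4], [1, −1]] with P⁻¹ = [[1, 4], [1, 3]], and T = P·diag(3, −3)·P⁻¹.
Then T^4 = P·diag(81, 81)·P⁻¹ = [[−243, 324], [81, −81]] · [[1, 4], [1, 3]] = [[81, 0], [0, 81]].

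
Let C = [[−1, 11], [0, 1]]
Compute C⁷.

C² = I (check: tr C = 0 and det C = −1), so C⁷ = C since 7 is odd.

[[−1, 11], [0, 1]]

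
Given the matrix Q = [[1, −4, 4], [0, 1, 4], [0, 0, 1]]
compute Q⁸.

[[1, −32, −416], [0, 1, 32], [0, 0, 1]]

Q = I + N where N = [[0, −4, 4], [0, 0, 4], [0, 0, 0]] is strictly upper-triangular, so N³ = 0.
(I + N)⁸ = I + 8·N + 28·N² = [[1, −32, −416], [0, 1, 32], [0, 0, 1]].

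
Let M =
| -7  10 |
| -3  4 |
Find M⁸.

tr M = -3 and det M = 2, so the characteristic polynomial is λ² − (-3)λ + (2) with roots -2 and -1.
Eigenvectors give P = [[-2, -5], [-1, -3]] with P⁻¹ = [[-3, 5], [1, -2]], and M = P·diag(-2, -1)·P⁻¹.
Then M⁸ = P·diag(256, 1)·P⁻¹ = [[-512, -5], [-256, -3]] · [[-3, 5], [1, -2]] = [[1531, -2550], [765, -1274]].

[[1531, -2550], [765, -1274]]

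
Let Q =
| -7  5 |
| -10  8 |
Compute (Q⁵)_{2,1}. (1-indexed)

-550

tr Q = 1 and det Q = -6, so the characteristic polynomial is λ² − (1)λ + (-6) with roots 3 and -2.
Eigenvectors give P = [[-1, 1], [-2, 1]] with P⁻¹ = [[1, -1], [2, -1]], and Q = P·diag(3, -2)·P⁻¹.
Then Q⁵ = P·diag(243, -32)·P⁻¹ = [[-243, -32], [-486, -32]] · [[1, -1], [2, -1]] = [[-307, 275], [-550, 518]].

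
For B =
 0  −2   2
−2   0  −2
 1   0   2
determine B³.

B² = [[6, 0, 8], [−2, 4, −8], [2, −2, 6]]
B³ = [[8, −12, 28], [−16, 4, −28], [10, −4, 20]]

[[8, −12, 28], [−16, 4, −28], [10, −4, 20]]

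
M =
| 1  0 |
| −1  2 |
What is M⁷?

[[1, 0], [−127, 128]]

tr M = 3 and det M = 2, so the characteristic polynomial is λ² − (3)λ + (2) with roots 1 and 2.
Eigenvectors give P = [[1, 0], [1, −1]] with P⁻¹ = [[1, 0], [1, −1]], and M = P·diag(1, 2)·P⁻¹.
Then M⁷ = P·diag(1, 128)·P⁻¹ = [[1, 0], [1, −128]] · [[1, 0], [1, −1]] = [[1, 0], [−127, 128]].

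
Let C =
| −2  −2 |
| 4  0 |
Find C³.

C² = [[−4, 4], [−8, −8]]
C³ = [[24, 8], [−16, 16]]

[[24, 8], [−16, 16]]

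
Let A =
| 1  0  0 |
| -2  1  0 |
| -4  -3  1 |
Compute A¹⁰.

[[1, 0, 0], [-20, 1, 0], [230, -30, 1]]

A = I + N where N = [[0, 0, 0], [-2, 0, 0], [-4, -3, 0]] is strictly lower-triangular, so N³ = 0.
(I + N)¹⁰ = I + 10·N + 45·N² = [[1, 0, 0], [-20, 1, 0], [230, -30, 1]].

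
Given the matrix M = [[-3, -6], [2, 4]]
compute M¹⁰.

M² = M (a projection; rank 1, trace 1), so M¹⁰ = M.

[[-3, -6], [2, 4]]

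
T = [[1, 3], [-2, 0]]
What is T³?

T² = [[-5, 3], [-2, -6]]
T³ = [[-11, -15], [10, -6]]

[[-11, -15], [10, -6]]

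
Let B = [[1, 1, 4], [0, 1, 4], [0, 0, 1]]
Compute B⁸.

[[1, 8, 144], [0, 1, 32], [0, 0, 1]]

B = I + N where N = [[0, 1, 4], [0, 0, 4], [0, 0, 0]] is strictly upper-triangular, so N³ = 0.
(I + N)⁸ = I + 8·N + 28·N² = [[1, 8, 144], [0, 1, 32], [0, 0, 1]].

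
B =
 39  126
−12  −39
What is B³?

tr B = 0 and det B = −9, so the characteristic polynomial is λ² − (0)λ + (−9) with roots −3 and 3.
Eigenvectors give P = [[−3, 7], [1, −2]] with P⁻¹ = [[2, 7], [1, 3]], and B = P·diag(−3, 3)·P⁻¹.
Then B³ = P·diag(−27, 27)·P⁻¹ = [[81, 189], [−27, −54]] · [[2, 7], [1, 3]] = [[351, 1134], [−108, −351]].

[[351, 1134], [−108, −351]]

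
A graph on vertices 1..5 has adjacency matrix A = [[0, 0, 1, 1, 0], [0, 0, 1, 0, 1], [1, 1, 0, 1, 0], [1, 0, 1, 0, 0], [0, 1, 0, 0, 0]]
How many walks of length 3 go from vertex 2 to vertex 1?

The number of length-3 walks from vertex 2 to vertex 1 is entry (2,1) of A³, where A is the adjacency matrix.
A² = [[2, 1, 1, 1, 0], [1, 2, 0, 1, 0], [1, 0, 3, 1, 1], [1, 1, 1, 2, 0], [0, 0, 1, 0, 1]]
A³ = [[2, 1, 4, 3, 1], [1, 0, 4, 1, 2], [4, 4, 2, 4, 0], [3, 1, 4, 2, 1], [1, 2, 0, 1, 0]]

1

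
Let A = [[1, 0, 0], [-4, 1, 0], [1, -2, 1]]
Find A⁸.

[[1, 0, 0], [-32, 1, 0], [232, -16, 1]]

A = I + N where N = [[0, 0, 0], [-4, 0, 0], [1, -2, 0]] is strictly lower-triangular, so N³ = 0.
(I + N)⁸ = I + 8·N + 28·N² = [[1, 0, 0], [-32, 1, 0], [232, -16, 1]].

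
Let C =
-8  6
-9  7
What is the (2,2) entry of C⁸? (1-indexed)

tr C = -1 and det C = -2, so the characteristic polynomial is λ² − (-1)λ + (-2) with roots -2 and 1.
Eigenvectors give P = [[1, -2], [1, -3]] with P⁻¹ = [[3, -2], [1, -1]], and C = P·diag(-2, 1)·P⁻¹.
Then C⁸ = P·diag(256, 1)·P⁻¹ = [[256, -2], [256, -3]] · [[3, -2], [1, -1]] = [[766, -510], [765, -509]].

-509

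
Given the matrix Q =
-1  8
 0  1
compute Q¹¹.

Q² = I (check: tr Q = 0 and det Q = -1), so Q¹¹ = Q since 11 is odd.

[[-1, 8], [0, 1]]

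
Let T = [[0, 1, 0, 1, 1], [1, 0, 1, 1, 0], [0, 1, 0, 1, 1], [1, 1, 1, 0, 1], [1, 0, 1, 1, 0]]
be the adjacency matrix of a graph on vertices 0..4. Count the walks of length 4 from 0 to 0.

The number of length-4 walks from vertex 0 to vertex 0 is entry (0,0) of T^4, where T is the adjacency matrix.
T^2 = [[3, 1, 3, 2, 1], [1, 3, 1, 2, 3], [3, 1, 3, 2, 1], [2, 2, 2, 4, 2], [1, 3, 1, 2, 3]]
T^3 = [[4, 8, 4, 8, 8], [8, 4, 8, 8, 4], [4, 8, 4, 8, 8], [8, 8, 8, 8, 8], [8, 4, 8, 8, 4]]
T^4 = [[24, 16, 24, 24, 16], [16, 24, 16, 24, 24], [24, 16, 24, 24, 16], [24, 24, 24, 32, 24], [16, 24, 16, 24, 24]]

24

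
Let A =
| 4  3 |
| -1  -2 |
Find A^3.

A^2 = [[13, 6], [-2, 1]]
A^3 = [[46, 27], [-9, -8]]

[[46, 27], [-9, -8]]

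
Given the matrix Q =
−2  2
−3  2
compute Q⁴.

[[4, 0], [0, 4]]

Q² = [[−2, 0], [0, −2]]
Q³ = [[4, −4], [6, −4]]
Q⁴ = [[4, 0], [0, 4]]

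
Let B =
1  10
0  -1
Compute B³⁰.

B² = I (check: tr B = 0 and det B = -1), so B³⁰ = I since 30 is even.

[[1, 0], [0, 1]]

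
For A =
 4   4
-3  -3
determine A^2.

[[4, 4], [-3, -3]]

A² = A (a projection; rank 1, trace 1), so A^2 = A.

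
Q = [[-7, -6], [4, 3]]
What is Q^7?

[[-6559, -6558], [4372, 4371]]

tr Q = -4 and det Q = 3, so the characteristic polynomial is λ² − (-4)λ + (3) with roots -1 and -3.
Eigenvectors give P = [[-1, -3], [1, 2]] with P⁻¹ = [[2, 3], [-1, -1]], and Q = P·diag(-1, -3)·P⁻¹.
Then Q^7 = P·diag(-1, -2187)·P⁻¹ = [[1, 6561], [-1, -4374]] · [[2, 3], [-1, -1]] = [[-6559, -6558], [4372, 4371]].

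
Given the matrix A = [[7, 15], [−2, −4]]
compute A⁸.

[[1531, 3825], [−510, −1274]]

tr A = 3 and det A = 2, so the characteristic polynomial is λ² − (3)λ + (2) with roots 1 and 2.
Eigenvectors give P = [[−5, −3], [2, 1]] with P⁻¹ = [[1, 3], [−2, −5]], and A = P·diag(1, 2)·P⁻¹.
Then A⁸ = P·diag(1, 256)·P⁻¹ = [[−5, −768], [2, 256]] · [[1, 3], [−2, −5]] = [[1531, 3825], [−510, −1274]].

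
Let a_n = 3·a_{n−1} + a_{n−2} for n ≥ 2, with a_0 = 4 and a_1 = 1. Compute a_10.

94717

With companion matrix A = [[3, 1], [1, 0]], [a_n, a_{n−1}]ᵀ = A·[a_{n−1}, a_{n−2}]ᵀ, so [a_10, a_9]ᵀ = A⁹·[a_1, a_0]ᵀ.
A⁹ = [[42837, 12970], [12970, 3927]], giving [a_10, a_9]ᵀ = [[94717], [28678]].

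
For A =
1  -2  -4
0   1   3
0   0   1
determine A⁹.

A = I + N where N = [[0, -2, -4], [0, 0, 3], [0, 0, 0]] is strictly upper-triangular, so N³ = 0.
(I + N)⁹ = I + 9·N + 36·N² = [[1, -18, -252], [0, 1, 27], [0, 0, 1]].

[[1, -18, -252], [0, 1, 27], [0, 0, 1]]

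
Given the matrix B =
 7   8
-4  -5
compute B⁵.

tr B = 2 and det B = -3, so the characteristic polynomial is λ² − (2)λ + (-3) with roots -1 and 3.
Eigenvectors give P = [[-1, 2], [1, -1]] with P⁻¹ = [[1, 2], [1, 1]], and B = P·diag(-1, 3)·P⁻¹.
Then B⁵ = P·diag(-1, 243)·P⁻¹ = [[1, 486], [-1, -243]] · [[1, 2], [1, 1]] = [[487, 488], [-244, -245]].

[[487, 488], [-244, -245]]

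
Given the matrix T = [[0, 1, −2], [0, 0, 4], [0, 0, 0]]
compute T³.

T is strictly triangular, hence nilpotent: T³ = 0, so T³ = 0.

[[0, 0, 0], [0, 0, 0], [0, 0, 0]]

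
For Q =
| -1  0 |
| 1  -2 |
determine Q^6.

[[1, 0], [-63, 64]]

tr Q = -3 and det Q = 2, so the characteristic polynomial is λ² − (-3)λ + (2) with roots -1 and -2.
Eigenvectors give P = [[1, 0], [1, 1]] with P⁻¹ = [[1, 0], [-1, 1]], and Q = P·diag(-1, -2)·P⁻¹.
Then Q^6 = P·diag(1, 64)·P⁻¹ = [[1, 0], [1, 64]] · [[1, 0], [-1, 1]] = [[1, 0], [-63, 64]].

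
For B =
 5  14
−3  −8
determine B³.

tr B = −3 and det B = 2, so the characteristic polynomial is λ² − (−3)λ + (2) with roots −1 and −2.
Eigenvectors give P = [[7, 2], [−3, −1]] with P⁻¹ = [[1, 2], [−3, −7]], and B = P·diag(−1, −2)·P⁻¹.
Then B³ = P·diag(−1, −8)·P⁻¹ = [[−7, −16], [3, 8]] · [[1, 2], [−3, −7]] = [[41, 98], [−21, −50]].

[[41, 98], [−21, −50]]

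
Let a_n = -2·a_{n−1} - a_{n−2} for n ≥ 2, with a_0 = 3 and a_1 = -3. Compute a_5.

With companion matrix B = [[-2, -1], [1, 0]], [a_n, a_{n−1}]ᵀ = B·[a_{n−1}, a_{n−2}]ᵀ, so [a_5, a_4]ᵀ = B⁴·[a_1, a_0]ᵀ.
B⁴ = [[5, 4], [-4, -3]], giving [a_5, a_4]ᵀ = [[-3], [3]].

-3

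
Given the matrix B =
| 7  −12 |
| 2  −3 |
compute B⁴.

[[241, −480], [80, −159]]

tr B = 4 and det B = 3, so the characteristic polynomial is λ² − (4)λ + (3) with roots 3 and 1.
Eigenvectors give P = [[3, 2], [1, 1]] with P⁻¹ = [[1, −2], [−1, 3]], and B = P·diag(3, 1)·P⁻¹.
Then B⁴ = P·diag(81, 1)·P⁻¹ = [[243, 2], [81, 1]] · [[1, −2], [−1, 3]] = [[241, −480], [80, −159]].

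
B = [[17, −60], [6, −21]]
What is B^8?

tr B = −4 and det B = 3, so the characteristic polynomial is λ² − (−4)λ + (3) with roots −1 and −3.
Eigenvectors give P = [[10, 3], [3, 1]] with P⁻¹ = [[1, −3], [−3, 10]], and B = P·diag(−1, −3)·P⁻¹.
Then B^8 = P·diag(1, 6561)·P⁻¹ = [[10, 19683], [3, 6561]] · [[1, −3], [−3, 10]] = [[−59039, 196800], [−19680, 65601]].

[[−59039, 196800], [−19680, 65601]]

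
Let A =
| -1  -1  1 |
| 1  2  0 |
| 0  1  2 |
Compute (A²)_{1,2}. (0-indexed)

1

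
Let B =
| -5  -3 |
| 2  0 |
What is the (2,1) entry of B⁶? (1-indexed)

tr B = -5 and det B = 6, so the characteristic polynomial is λ² − (-5)λ + (6) with roots -3 and -2.
Eigenvectors give P = [[3, -1], [-2, 1]] with P⁻¹ = [[1, 1], [2, 3]], and B = P·diag(-3, -2)·P⁻¹.
Then B⁶ = P·diag(729, 64)·P⁻¹ = [[2187, -64], [-1458, 64]] · [[1, 1], [2, 3]] = [[2059, 1995], [-1330, -1266]].

-1330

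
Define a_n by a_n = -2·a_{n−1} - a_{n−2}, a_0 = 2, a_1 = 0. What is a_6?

-10

With companion matrix T = [[-2, -1], [1, 0]], [a_n, a_{n−1}]ᵀ = T·[a_{n−1}, a_{n−2}]ᵀ, so [a_6, a_5]ᵀ = T⁵·[a_1, a_0]ᵀ.
T⁵ = [[-6, -5], [5, 4]], giving [a_6, a_5]ᵀ = [[-10], [8]].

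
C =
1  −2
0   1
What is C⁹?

C = I + N where N = [[0, −2], [0, 0]] is strictly upper-triangular, so N² = 0.
(I + N)⁹ = I + 9·N = [[1, −18], [0, 1]].

[[1, −18], [0, 1]]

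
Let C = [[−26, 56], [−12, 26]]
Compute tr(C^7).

0

tr C = 0 and det C = −4, so the characteristic polynomial is λ² − (0)λ + (−4) with roots −2 and 2.
Eigenvectors give P = [[7, 2], [3, 1]] with P⁻¹ = [[1, −2], [−3, 7]], and C = P·diag(−2, 2)·P⁻¹.
Then C^7 = P·diag(−128, 128)·P⁻¹ = [[−896, 256], [−384, 128]] · [[1, −2], [−3, 7]] = [[−1664, 3584], [−768, 1664]].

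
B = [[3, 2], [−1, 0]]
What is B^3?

[[15, 14], [−7, −6]]

tr B = 3 and det B = 2, so the characteristic polynomial is λ² − (3)λ + (2) with roots 2 and 1.
Eigenvectors give P = [[−2, −1], [1, 1]] with P⁻¹ = [[−1, −1], [1, 2]], and B = P·diag(2, 1)·P⁻¹.
Then B^3 = P·diag(8, 1)·P⁻¹ = [[−16, −1], [8, 1]] · [[−1, −1], [1, 2]] = [[15, 14], [−7, −6]].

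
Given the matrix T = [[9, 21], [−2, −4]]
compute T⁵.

[[1509, 4431], [−422, −1234]]

tr T = 5 and det T = 6, so the characteristic polynomial is λ² − (5)λ + (6) with roots 3 and 2.
Eigenvectors give P = [[7, −3], [−2, 1]] with P⁻¹ = [[1, 3], [2, 7]], and T = P·diag(3, 2)·P⁻¹.
Then T⁵ = P·diag(243, 32)·P⁻¹ = [[1701, −96], [−486, 32]] · [[1, 3], [2, 7]] = [[1509, 4431], [−422, −1234]].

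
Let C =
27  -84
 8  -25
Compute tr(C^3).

tr C = 2 and det C = -3, so the characteristic polynomial is λ² − (2)λ + (-3) with roots -1 and 3.
Eigenvectors give P = [[-3, -7], [-1, -2]] with P⁻¹ = [[2, -7], [-1, 3]], and C = P·diag(-1, 3)·P⁻¹.
Then C^3 = P·diag(-1, 27)·P⁻¹ = [[3, -189], [1, -54]] · [[2, -7], [-1, 3]] = [[195, -588], [56, -169]].

26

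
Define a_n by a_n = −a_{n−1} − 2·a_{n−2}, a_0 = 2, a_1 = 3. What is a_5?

With companion matrix C = [[−1, −2], [1, 0]], [a_n, a_{n−1}]ᵀ = C·[a_{n−1}, a_{n−2}]ᵀ, so [a_5, a_4]ᵀ = C⁴·[a_1, a_0]ᵀ.
C⁴ = [[−1, −6], [3, 2]], giving [a_5, a_4]ᵀ = [[−15], [13]].

−15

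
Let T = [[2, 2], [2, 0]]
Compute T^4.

T^2 = [[8, 4], [4, 4]]
T^3 = [[24, 16], [16, 8]]
T^4 = [[80, 48], [48, 32]]

[[80, 48], [48, 32]]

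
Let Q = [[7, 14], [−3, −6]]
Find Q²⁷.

[[7, 14], [−3, −6]]

Q² = Q (a projection; rank 1, trace 1), so Q²⁷ = Q.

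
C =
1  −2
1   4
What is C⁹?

[[−18659, −38342], [19171, 38854]]

tr C = 5 and det C = 6, so the characteristic polynomial is λ² − (5)λ + (6) with roots 3 and 2.
Eigenvectors give P = [[−1, 2], [1, −1]] with P⁻¹ = [[1, 2], [1, 1]], and C = P·diag(3, 2)·P⁻¹.
Then C⁹ = P·diag(19683, 512)·P⁻¹ = [[−19683, 1024], [19683, −512]] · [[1, 2], [1, 1]] = [[−18659, −38342], [19171, 38854]].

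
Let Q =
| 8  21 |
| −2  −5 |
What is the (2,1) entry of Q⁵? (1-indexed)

tr Q = 3 and det Q = 2, so the characteristic polynomial is λ² − (3)λ + (2) with roots 1 and 2.
Eigenvectors give P = [[−3, 7], [1, −2]] with P⁻¹ = [[2, 7], [1, 3]], and Q = P·diag(1, 2)·P⁻¹.
Then Q⁵ = P·diag(1, 32)·P⁻¹ = [[−3, 224], [1, −64]] · [[2, 7], [1, 3]] = [[218, 651], [−62, −185]].

−62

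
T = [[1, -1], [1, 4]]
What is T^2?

[[0, -5], [5, 15]]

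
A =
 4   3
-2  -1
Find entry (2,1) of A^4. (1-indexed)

tr A = 3 and det A = 2, so the characteristic polynomial is λ² − (3)λ + (2) with roots 1 and 2.
Eigenvectors give P = [[-1, 3], [1, -2]] with P⁻¹ = [[2, 3], [1, 1]], and A = P·diag(1, 2)·P⁻¹.
Then A^4 = P·diag(1, 16)·P⁻¹ = [[-1, 48], [1, -32]] · [[2, 3], [1, 1]] = [[46, 45], [-30, -29]].

-30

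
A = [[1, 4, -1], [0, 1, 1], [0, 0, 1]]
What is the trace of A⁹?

3

A = I + N where N = [[0, 4, -1], [0, 0, 1], [0, 0, 0]] is strictly upper-triangular, so N³ = 0.
(I + N)⁹ = I + 9·N + 36·N² = [[1, 36, 135], [0, 1, 9], [0, 0, 1]].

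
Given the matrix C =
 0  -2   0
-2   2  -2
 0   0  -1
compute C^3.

[[8, -16, 4], [-16, 24, -14], [0, 0, -1]]

C^2 = [[4, -4, 4], [-4, 8, -2], [0, 0, 1]]
C^3 = [[8, -16, 4], [-16, 24, -14], [0, 0, -1]]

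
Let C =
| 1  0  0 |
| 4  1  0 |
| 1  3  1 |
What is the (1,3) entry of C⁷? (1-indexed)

0

C = I + N where N = [[0, 0, 0], [4, 0, 0], [1, 3, 0]] is strictly lower-triangular, so N³ = 0.
(I + N)⁷ = I + 7·N + 21·N² = [[1, 0, 0], [28, 1, 0], [259, 21, 1]].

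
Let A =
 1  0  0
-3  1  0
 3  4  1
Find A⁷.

[[1, 0, 0], [-21, 1, 0], [-231, 28, 1]]

A = I + N where N = [[0, 0, 0], [-3, 0, 0], [3, 4, 0]] is strictly lower-triangular, so N³ = 0.
(I + N)⁷ = I + 7·N + 21·N² = [[1, 0, 0], [-21, 1, 0], [-231, 28, 1]].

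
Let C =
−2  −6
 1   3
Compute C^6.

C² = C (a projection; rank 1, trace 1), so C^6 = C.

[[−2, −6], [1, 3]]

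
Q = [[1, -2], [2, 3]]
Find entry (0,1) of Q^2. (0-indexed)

-8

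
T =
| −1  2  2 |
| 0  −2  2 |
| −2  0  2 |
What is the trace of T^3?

−37

T^2 = [[−3, −6, 6], [−4, 4, 0], [−2, −4, 0]]
T^3 = [[−9, 6, −6], [4, −16, 0], [2, 4, −12]]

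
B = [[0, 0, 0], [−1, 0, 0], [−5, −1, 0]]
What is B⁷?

B is strictly triangular, hence nilpotent: B³ = 0, so B⁷ = 0.

[[0, 0, 0], [0, 0, 0], [0, 0, 0]]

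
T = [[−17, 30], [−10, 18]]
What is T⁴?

[[−179, 390], [−130, 276]]

tr T = 1 and det T = −6, so the characteristic polynomial is λ² − (1)λ + (−6) with roots 3 and −2.
Eigenvectors give P = [[3, −2], [2, −1]] with P⁻¹ = [[−1, 2], [−2, 3]], and T = P·diag(3, −2)·P⁻¹.
Then T⁴ = P·diag(81, 16)·P⁻¹ = [[243, −32], [162, −16]] · [[−1, 2], [−2, 3]] = [[−179, 390], [−130, 276]].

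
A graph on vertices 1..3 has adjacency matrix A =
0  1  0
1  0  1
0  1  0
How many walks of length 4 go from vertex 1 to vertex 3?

The number of length-4 walks from vertex 1 to vertex 3 is entry (1,3) of A^4, where A is the adjacency matrix.
A^2 = [[1, 0, 1], [0, 2, 0], [1, 0, 1]]
A^3 = [[0, 2, 0], [2, 0, 2], [0, 2, 0]]
A^4 = [[2, 0, 2], [0, 4, 0], [2, 0, 2]]

2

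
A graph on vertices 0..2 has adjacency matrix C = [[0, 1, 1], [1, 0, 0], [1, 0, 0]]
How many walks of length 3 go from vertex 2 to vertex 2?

The number of length-3 walks from vertex 2 to vertex 2 is entry (2,2) of C^3, where C is the adjacency matrix.
C^2 = [[2, 0, 0], [0, 1, 1], [0, 1, 1]]
C^3 = [[0, 2, 2], [2, 0, 0], [2, 0, 0]]

0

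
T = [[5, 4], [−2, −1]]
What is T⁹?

[[39365, 39364], [−19682, −19681]]

tr T = 4 and det T = 3, so the characteristic polynomial is λ² − (4)λ + (3) with roots 1 and 3.
Eigenvectors give P = [[−1, 2], [1, −1]] with P⁻¹ = [[1, 2], [1, 1]], and T = P·diag(1, 3)·P⁻¹.
Then T⁹ = P·diag(1, 19683)·P⁻¹ = [[−1, 39366], [1, −19683]] · [[1, 2], [1, 1]] = [[39365, 39364], [−19682, −19681]].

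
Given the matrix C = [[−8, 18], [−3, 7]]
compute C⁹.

[[−1538, 3078], [−513, 1027]]

tr C = −1 and det C = −2, so the characteristic polynomial is λ² − (−1)λ + (−2) with roots 1 and −2.
Eigenvectors give P = [[2, 3], [1, 1]] with P⁻¹ = [[−1, 3], [1, −2]], and C = P·diag(1, −2)·P⁻¹.
Then C⁹ = P·diag(1, −512)·P⁻¹ = [[2, −1536], [1, −512]] · [[−1, 3], [1, −2]] = [[−1538, 3078], [−513, 1027]].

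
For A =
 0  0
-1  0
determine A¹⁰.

[[0, 0], [0, 0]]

A is strictly triangular, hence nilpotent: A² = 0, so A¹⁰ = 0.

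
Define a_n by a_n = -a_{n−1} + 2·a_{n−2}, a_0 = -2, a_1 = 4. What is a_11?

With companion matrix T = [[-1, 2], [1, 0]], [a_n, a_{n−1}]ᵀ = T·[a_{n−1}, a_{n−2}]ᵀ, so [a_11, a_10]ᵀ = T^10·[a_1, a_0]ᵀ.
T^10 = [[683, -682], [-341, 342]], giving [a_11, a_10]ᵀ = [[4096], [-2048]].

4096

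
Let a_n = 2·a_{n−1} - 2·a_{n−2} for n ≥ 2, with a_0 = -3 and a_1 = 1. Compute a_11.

224

With companion matrix M = [[2, -2], [1, 0]], [a_n, a_{n−1}]ᵀ = M·[a_{n−1}, a_{n−2}]ᵀ, so [a_11, a_10]ᵀ = M¹⁰·[a_1, a_0]ᵀ.
M¹⁰ = [[32, -64], [32, -32]], giving [a_11, a_10]ᵀ = [[224], [128]].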